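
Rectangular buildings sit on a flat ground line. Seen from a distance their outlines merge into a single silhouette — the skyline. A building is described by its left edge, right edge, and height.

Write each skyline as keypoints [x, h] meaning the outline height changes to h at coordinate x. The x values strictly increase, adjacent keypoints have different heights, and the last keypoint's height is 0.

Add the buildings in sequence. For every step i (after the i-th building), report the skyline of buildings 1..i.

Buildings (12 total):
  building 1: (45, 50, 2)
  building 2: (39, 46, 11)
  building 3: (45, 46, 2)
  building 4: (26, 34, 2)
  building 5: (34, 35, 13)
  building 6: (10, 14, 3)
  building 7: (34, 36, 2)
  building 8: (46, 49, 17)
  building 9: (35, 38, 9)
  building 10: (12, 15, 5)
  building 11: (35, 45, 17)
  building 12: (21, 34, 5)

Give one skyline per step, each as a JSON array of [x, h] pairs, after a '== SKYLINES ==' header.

== SKYLINES ==
[[45,2],[50,0]]
[[39,11],[46,2],[50,0]]
[[39,11],[46,2],[50,0]]
[[26,2],[34,0],[39,11],[46,2],[50,0]]
[[26,2],[34,13],[35,0],[39,11],[46,2],[50,0]]
[[10,3],[14,0],[26,2],[34,13],[35,0],[39,11],[46,2],[50,0]]
[[10,3],[14,0],[26,2],[34,13],[35,2],[36,0],[39,11],[46,2],[50,0]]
[[10,3],[14,0],[26,2],[34,13],[35,2],[36,0],[39,11],[46,17],[49,2],[50,0]]
[[10,3],[14,0],[26,2],[34,13],[35,9],[38,0],[39,11],[46,17],[49,2],[50,0]]
[[10,3],[12,5],[15,0],[26,2],[34,13],[35,9],[38,0],[39,11],[46,17],[49,2],[50,0]]
[[10,3],[12,5],[15,0],[26,2],[34,13],[35,17],[45,11],[46,17],[49,2],[50,0]]
[[10,3],[12,5],[15,0],[21,5],[34,13],[35,17],[45,11],[46,17],[49,2],[50,0]]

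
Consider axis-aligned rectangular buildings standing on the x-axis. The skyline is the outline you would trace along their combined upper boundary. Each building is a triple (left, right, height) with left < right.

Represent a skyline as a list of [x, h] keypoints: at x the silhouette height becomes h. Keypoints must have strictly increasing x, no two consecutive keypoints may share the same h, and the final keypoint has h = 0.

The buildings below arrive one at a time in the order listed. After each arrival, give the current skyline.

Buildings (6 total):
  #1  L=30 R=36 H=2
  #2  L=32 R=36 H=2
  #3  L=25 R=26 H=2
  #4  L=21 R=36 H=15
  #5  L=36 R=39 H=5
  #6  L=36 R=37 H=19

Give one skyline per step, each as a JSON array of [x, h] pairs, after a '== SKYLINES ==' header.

== SKYLINES ==
[[30,2],[36,0]]
[[30,2],[36,0]]
[[25,2],[26,0],[30,2],[36,0]]
[[21,15],[36,0]]
[[21,15],[36,5],[39,0]]
[[21,15],[36,19],[37,5],[39,0]]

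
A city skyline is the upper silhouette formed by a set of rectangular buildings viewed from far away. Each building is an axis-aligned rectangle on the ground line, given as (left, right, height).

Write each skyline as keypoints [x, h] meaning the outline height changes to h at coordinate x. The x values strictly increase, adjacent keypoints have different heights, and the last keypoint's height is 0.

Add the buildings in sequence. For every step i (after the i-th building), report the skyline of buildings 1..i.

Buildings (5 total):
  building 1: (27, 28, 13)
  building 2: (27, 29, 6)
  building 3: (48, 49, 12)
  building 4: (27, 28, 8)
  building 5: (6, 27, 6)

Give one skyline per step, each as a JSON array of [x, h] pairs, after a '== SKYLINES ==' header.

== SKYLINES ==
[[27,13],[28,0]]
[[27,13],[28,6],[29,0]]
[[27,13],[28,6],[29,0],[48,12],[49,0]]
[[27,13],[28,6],[29,0],[48,12],[49,0]]
[[6,6],[27,13],[28,6],[29,0],[48,12],[49,0]]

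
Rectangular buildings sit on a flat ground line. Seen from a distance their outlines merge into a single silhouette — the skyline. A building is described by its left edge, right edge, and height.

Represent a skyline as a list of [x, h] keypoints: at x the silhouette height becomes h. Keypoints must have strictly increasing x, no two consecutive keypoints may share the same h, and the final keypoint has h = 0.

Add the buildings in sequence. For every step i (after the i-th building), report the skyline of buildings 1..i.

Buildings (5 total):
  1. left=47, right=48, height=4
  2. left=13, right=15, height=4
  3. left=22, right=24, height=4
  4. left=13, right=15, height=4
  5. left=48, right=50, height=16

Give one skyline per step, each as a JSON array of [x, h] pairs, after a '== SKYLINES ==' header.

== SKYLINES ==
[[47,4],[48,0]]
[[13,4],[15,0],[47,4],[48,0]]
[[13,4],[15,0],[22,4],[24,0],[47,4],[48,0]]
[[13,4],[15,0],[22,4],[24,0],[47,4],[48,0]]
[[13,4],[15,0],[22,4],[24,0],[47,4],[48,16],[50,0]]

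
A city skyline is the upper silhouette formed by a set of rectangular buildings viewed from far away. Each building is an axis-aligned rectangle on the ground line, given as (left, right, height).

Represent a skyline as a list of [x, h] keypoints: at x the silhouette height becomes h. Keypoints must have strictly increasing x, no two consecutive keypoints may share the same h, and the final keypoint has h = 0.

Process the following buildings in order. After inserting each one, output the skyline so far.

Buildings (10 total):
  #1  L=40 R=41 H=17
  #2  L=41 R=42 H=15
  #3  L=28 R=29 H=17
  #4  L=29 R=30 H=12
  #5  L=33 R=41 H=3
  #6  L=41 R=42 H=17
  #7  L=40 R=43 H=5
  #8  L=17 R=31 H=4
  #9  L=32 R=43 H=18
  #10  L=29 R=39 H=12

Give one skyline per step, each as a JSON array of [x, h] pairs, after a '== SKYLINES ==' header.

== SKYLINES ==
[[40,17],[41,0]]
[[40,17],[41,15],[42,0]]
[[28,17],[29,0],[40,17],[41,15],[42,0]]
[[28,17],[29,12],[30,0],[40,17],[41,15],[42,0]]
[[28,17],[29,12],[30,0],[33,3],[40,17],[41,15],[42,0]]
[[28,17],[29,12],[30,0],[33,3],[40,17],[42,0]]
[[28,17],[29,12],[30,0],[33,3],[40,17],[42,5],[43,0]]
[[17,4],[28,17],[29,12],[30,4],[31,0],[33,3],[40,17],[42,5],[43,0]]
[[17,4],[28,17],[29,12],[30,4],[31,0],[32,18],[43,0]]
[[17,4],[28,17],[29,12],[32,18],[43,0]]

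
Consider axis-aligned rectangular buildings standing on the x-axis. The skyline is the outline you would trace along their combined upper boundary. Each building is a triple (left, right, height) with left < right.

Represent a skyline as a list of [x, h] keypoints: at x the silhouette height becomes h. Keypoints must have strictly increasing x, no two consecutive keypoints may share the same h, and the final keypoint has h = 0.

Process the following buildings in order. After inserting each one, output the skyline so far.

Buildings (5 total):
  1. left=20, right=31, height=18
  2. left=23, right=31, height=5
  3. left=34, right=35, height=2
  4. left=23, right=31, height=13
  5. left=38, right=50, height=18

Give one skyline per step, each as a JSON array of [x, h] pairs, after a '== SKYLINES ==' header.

== SKYLINES ==
[[20,18],[31,0]]
[[20,18],[31,0]]
[[20,18],[31,0],[34,2],[35,0]]
[[20,18],[31,0],[34,2],[35,0]]
[[20,18],[31,0],[34,2],[35,0],[38,18],[50,0]]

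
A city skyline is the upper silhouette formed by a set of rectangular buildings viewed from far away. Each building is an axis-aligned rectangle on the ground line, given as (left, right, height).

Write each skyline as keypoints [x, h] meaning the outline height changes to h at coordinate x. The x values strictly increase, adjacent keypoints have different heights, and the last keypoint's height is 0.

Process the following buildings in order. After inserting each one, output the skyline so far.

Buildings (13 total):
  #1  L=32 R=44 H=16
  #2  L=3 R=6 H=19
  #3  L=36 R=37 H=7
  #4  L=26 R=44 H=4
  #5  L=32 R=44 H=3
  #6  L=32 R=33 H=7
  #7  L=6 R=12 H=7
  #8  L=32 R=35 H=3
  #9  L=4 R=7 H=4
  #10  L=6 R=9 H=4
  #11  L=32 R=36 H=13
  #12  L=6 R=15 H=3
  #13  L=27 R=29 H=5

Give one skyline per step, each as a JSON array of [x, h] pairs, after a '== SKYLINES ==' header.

== SKYLINES ==
[[32,16],[44,0]]
[[3,19],[6,0],[32,16],[44,0]]
[[3,19],[6,0],[32,16],[44,0]]
[[3,19],[6,0],[26,4],[32,16],[44,0]]
[[3,19],[6,0],[26,4],[32,16],[44,0]]
[[3,19],[6,0],[26,4],[32,16],[44,0]]
[[3,19],[6,7],[12,0],[26,4],[32,16],[44,0]]
[[3,19],[6,7],[12,0],[26,4],[32,16],[44,0]]
[[3,19],[6,7],[12,0],[26,4],[32,16],[44,0]]
[[3,19],[6,7],[12,0],[26,4],[32,16],[44,0]]
[[3,19],[6,7],[12,0],[26,4],[32,16],[44,0]]
[[3,19],[6,7],[12,3],[15,0],[26,4],[32,16],[44,0]]
[[3,19],[6,7],[12,3],[15,0],[26,4],[27,5],[29,4],[32,16],[44,0]]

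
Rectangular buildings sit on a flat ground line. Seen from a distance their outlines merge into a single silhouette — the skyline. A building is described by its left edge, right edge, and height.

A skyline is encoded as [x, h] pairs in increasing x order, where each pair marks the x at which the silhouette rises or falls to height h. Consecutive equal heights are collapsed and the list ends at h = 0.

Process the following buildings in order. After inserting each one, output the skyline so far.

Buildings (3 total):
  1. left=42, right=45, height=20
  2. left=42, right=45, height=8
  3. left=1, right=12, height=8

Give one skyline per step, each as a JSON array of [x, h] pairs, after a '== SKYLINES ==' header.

== SKYLINES ==
[[42,20],[45,0]]
[[42,20],[45,0]]
[[1,8],[12,0],[42,20],[45,0]]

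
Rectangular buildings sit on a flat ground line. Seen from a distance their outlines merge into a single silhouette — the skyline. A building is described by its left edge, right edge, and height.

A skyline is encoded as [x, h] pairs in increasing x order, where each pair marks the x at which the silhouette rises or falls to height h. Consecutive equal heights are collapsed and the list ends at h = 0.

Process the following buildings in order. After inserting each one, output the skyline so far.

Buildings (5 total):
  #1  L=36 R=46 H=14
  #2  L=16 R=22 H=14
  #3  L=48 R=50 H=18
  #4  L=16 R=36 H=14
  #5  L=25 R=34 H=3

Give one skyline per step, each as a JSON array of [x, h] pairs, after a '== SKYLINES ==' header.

== SKYLINES ==
[[36,14],[46,0]]
[[16,14],[22,0],[36,14],[46,0]]
[[16,14],[22,0],[36,14],[46,0],[48,18],[50,0]]
[[16,14],[46,0],[48,18],[50,0]]
[[16,14],[46,0],[48,18],[50,0]]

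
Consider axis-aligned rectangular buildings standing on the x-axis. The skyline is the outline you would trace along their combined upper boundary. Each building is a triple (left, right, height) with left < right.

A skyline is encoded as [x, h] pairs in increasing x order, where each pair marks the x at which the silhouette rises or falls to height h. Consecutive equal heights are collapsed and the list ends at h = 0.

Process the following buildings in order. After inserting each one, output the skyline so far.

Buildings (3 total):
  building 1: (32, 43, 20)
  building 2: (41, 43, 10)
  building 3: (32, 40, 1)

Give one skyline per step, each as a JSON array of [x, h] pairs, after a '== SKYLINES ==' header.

== SKYLINES ==
[[32,20],[43,0]]
[[32,20],[43,0]]
[[32,20],[43,0]]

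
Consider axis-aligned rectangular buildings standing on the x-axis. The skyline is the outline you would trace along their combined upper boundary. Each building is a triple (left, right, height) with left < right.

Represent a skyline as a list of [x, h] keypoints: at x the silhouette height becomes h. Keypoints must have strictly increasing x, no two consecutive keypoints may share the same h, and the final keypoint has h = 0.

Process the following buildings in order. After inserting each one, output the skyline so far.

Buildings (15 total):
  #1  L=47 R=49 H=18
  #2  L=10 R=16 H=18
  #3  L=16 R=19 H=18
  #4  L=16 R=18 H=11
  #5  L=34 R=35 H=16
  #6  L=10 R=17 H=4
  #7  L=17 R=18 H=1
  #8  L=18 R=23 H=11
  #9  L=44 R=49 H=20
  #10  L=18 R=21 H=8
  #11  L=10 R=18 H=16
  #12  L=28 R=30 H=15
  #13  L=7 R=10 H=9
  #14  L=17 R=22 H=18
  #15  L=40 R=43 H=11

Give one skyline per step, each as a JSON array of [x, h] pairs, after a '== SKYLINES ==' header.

== SKYLINES ==
[[47,18],[49,0]]
[[10,18],[16,0],[47,18],[49,0]]
[[10,18],[19,0],[47,18],[49,0]]
[[10,18],[19,0],[47,18],[49,0]]
[[10,18],[19,0],[34,16],[35,0],[47,18],[49,0]]
[[10,18],[19,0],[34,16],[35,0],[47,18],[49,0]]
[[10,18],[19,0],[34,16],[35,0],[47,18],[49,0]]
[[10,18],[19,11],[23,0],[34,16],[35,0],[47,18],[49,0]]
[[10,18],[19,11],[23,0],[34,16],[35,0],[44,20],[49,0]]
[[10,18],[19,11],[23,0],[34,16],[35,0],[44,20],[49,0]]
[[10,18],[19,11],[23,0],[34,16],[35,0],[44,20],[49,0]]
[[10,18],[19,11],[23,0],[28,15],[30,0],[34,16],[35,0],[44,20],[49,0]]
[[7,9],[10,18],[19,11],[23,0],[28,15],[30,0],[34,16],[35,0],[44,20],[49,0]]
[[7,9],[10,18],[22,11],[23,0],[28,15],[30,0],[34,16],[35,0],[44,20],[49,0]]
[[7,9],[10,18],[22,11],[23,0],[28,15],[30,0],[34,16],[35,0],[40,11],[43,0],[44,20],[49,0]]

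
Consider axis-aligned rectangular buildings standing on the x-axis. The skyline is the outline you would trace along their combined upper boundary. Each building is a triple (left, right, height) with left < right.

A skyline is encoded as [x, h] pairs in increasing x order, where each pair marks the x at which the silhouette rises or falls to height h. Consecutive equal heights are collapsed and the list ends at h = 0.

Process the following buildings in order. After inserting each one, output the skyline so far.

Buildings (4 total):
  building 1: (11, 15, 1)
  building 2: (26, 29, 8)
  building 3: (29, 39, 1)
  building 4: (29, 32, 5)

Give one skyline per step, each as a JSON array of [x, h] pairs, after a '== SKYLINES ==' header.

== SKYLINES ==
[[11,1],[15,0]]
[[11,1],[15,0],[26,8],[29,0]]
[[11,1],[15,0],[26,8],[29,1],[39,0]]
[[11,1],[15,0],[26,8],[29,5],[32,1],[39,0]]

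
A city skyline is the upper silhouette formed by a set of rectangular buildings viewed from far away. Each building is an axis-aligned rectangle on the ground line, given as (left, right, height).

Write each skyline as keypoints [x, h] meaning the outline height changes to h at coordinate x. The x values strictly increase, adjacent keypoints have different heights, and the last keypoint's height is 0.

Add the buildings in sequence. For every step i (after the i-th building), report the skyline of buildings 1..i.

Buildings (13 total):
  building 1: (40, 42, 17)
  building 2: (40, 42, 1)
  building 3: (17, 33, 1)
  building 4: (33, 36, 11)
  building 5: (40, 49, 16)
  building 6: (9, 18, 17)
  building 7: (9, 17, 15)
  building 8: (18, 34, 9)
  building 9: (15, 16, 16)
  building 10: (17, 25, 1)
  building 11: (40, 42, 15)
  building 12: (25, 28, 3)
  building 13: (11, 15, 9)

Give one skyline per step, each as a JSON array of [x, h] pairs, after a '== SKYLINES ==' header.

== SKYLINES ==
[[40,17],[42,0]]
[[40,17],[42,0]]
[[17,1],[33,0],[40,17],[42,0]]
[[17,1],[33,11],[36,0],[40,17],[42,0]]
[[17,1],[33,11],[36,0],[40,17],[42,16],[49,0]]
[[9,17],[18,1],[33,11],[36,0],[40,17],[42,16],[49,0]]
[[9,17],[18,1],[33,11],[36,0],[40,17],[42,16],[49,0]]
[[9,17],[18,9],[33,11],[36,0],[40,17],[42,16],[49,0]]
[[9,17],[18,9],[33,11],[36,0],[40,17],[42,16],[49,0]]
[[9,17],[18,9],[33,11],[36,0],[40,17],[42,16],[49,0]]
[[9,17],[18,9],[33,11],[36,0],[40,17],[42,16],[49,0]]
[[9,17],[18,9],[33,11],[36,0],[40,17],[42,16],[49,0]]
[[9,17],[18,9],[33,11],[36,0],[40,17],[42,16],[49,0]]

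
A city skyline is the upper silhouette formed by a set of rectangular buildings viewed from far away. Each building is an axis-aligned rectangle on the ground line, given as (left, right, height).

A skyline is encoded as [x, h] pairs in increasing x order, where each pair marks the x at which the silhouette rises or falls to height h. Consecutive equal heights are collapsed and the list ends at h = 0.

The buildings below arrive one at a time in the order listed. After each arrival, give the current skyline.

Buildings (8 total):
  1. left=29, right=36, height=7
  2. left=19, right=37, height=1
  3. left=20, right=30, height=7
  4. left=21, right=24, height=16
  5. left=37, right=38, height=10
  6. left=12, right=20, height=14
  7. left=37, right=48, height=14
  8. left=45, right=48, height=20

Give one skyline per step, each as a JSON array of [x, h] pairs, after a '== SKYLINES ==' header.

== SKYLINES ==
[[29,7],[36,0]]
[[19,1],[29,7],[36,1],[37,0]]
[[19,1],[20,7],[36,1],[37,0]]
[[19,1],[20,7],[21,16],[24,7],[36,1],[37,0]]
[[19,1],[20,7],[21,16],[24,7],[36,1],[37,10],[38,0]]
[[12,14],[20,7],[21,16],[24,7],[36,1],[37,10],[38,0]]
[[12,14],[20,7],[21,16],[24,7],[36,1],[37,14],[48,0]]
[[12,14],[20,7],[21,16],[24,7],[36,1],[37,14],[45,20],[48,0]]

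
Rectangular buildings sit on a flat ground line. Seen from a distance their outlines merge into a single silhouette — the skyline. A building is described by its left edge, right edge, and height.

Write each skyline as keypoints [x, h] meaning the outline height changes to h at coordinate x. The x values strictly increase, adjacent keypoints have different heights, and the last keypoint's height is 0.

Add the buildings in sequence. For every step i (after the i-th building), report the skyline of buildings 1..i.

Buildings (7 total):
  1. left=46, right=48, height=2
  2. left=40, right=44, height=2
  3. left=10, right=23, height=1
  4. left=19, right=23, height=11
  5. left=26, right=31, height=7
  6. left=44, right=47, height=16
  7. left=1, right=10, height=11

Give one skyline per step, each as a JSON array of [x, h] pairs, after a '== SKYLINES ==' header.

== SKYLINES ==
[[46,2],[48,0]]
[[40,2],[44,0],[46,2],[48,0]]
[[10,1],[23,0],[40,2],[44,0],[46,2],[48,0]]
[[10,1],[19,11],[23,0],[40,2],[44,0],[46,2],[48,0]]
[[10,1],[19,11],[23,0],[26,7],[31,0],[40,2],[44,0],[46,2],[48,0]]
[[10,1],[19,11],[23,0],[26,7],[31,0],[40,2],[44,16],[47,2],[48,0]]
[[1,11],[10,1],[19,11],[23,0],[26,7],[31,0],[40,2],[44,16],[47,2],[48,0]]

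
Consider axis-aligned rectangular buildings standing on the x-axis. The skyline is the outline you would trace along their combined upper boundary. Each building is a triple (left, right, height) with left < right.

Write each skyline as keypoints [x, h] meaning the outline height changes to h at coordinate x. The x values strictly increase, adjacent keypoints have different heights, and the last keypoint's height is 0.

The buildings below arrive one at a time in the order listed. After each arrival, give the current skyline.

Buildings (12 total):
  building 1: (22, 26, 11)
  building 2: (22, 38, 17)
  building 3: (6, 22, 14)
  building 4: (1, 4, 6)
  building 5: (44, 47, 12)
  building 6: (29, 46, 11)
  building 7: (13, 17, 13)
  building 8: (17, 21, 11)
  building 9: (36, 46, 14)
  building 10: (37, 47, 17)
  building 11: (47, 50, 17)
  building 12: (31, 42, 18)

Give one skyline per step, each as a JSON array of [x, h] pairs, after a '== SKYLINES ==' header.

== SKYLINES ==
[[22,11],[26,0]]
[[22,17],[38,0]]
[[6,14],[22,17],[38,0]]
[[1,6],[4,0],[6,14],[22,17],[38,0]]
[[1,6],[4,0],[6,14],[22,17],[38,0],[44,12],[47,0]]
[[1,6],[4,0],[6,14],[22,17],[38,11],[44,12],[47,0]]
[[1,6],[4,0],[6,14],[22,17],[38,11],[44,12],[47,0]]
[[1,6],[4,0],[6,14],[22,17],[38,11],[44,12],[47,0]]
[[1,6],[4,0],[6,14],[22,17],[38,14],[46,12],[47,0]]
[[1,6],[4,0],[6,14],[22,17],[47,0]]
[[1,6],[4,0],[6,14],[22,17],[50,0]]
[[1,6],[4,0],[6,14],[22,17],[31,18],[42,17],[50,0]]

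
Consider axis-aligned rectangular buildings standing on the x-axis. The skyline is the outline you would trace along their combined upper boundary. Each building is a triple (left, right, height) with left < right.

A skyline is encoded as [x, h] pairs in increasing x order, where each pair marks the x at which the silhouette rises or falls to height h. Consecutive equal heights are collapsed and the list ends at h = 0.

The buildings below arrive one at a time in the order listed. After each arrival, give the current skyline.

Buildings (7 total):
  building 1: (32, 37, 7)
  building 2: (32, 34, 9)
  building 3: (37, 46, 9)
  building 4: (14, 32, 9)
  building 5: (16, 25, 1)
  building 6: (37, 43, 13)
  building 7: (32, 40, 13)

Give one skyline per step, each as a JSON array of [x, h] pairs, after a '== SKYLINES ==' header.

== SKYLINES ==
[[32,7],[37,0]]
[[32,9],[34,7],[37,0]]
[[32,9],[34,7],[37,9],[46,0]]
[[14,9],[34,7],[37,9],[46,0]]
[[14,9],[34,7],[37,9],[46,0]]
[[14,9],[34,7],[37,13],[43,9],[46,0]]
[[14,9],[32,13],[43,9],[46,0]]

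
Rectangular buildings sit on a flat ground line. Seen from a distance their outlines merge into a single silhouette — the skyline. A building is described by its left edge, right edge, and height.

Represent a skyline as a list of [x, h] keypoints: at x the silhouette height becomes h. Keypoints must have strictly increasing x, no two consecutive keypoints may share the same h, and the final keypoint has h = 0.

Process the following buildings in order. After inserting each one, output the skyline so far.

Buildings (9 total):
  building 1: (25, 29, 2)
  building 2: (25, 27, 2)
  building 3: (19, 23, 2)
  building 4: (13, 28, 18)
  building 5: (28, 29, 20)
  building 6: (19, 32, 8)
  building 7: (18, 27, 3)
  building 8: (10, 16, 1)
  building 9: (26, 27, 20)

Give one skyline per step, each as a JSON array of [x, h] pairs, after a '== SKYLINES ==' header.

== SKYLINES ==
[[25,2],[29,0]]
[[25,2],[29,0]]
[[19,2],[23,0],[25,2],[29,0]]
[[13,18],[28,2],[29,0]]
[[13,18],[28,20],[29,0]]
[[13,18],[28,20],[29,8],[32,0]]
[[13,18],[28,20],[29,8],[32,0]]
[[10,1],[13,18],[28,20],[29,8],[32,0]]
[[10,1],[13,18],[26,20],[27,18],[28,20],[29,8],[32,0]]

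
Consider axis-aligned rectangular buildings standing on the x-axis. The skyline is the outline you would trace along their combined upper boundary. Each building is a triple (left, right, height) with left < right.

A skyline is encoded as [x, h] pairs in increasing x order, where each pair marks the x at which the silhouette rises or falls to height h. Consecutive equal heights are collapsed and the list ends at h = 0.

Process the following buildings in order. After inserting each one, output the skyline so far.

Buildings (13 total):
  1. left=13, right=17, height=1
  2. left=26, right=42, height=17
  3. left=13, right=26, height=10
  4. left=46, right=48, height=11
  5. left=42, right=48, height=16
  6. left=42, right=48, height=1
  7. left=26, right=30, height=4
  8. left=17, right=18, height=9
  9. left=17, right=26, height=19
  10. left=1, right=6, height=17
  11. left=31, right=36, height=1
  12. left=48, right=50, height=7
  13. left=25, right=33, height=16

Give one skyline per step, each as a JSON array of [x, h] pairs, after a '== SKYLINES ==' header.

== SKYLINES ==
[[13,1],[17,0]]
[[13,1],[17,0],[26,17],[42,0]]
[[13,10],[26,17],[42,0]]
[[13,10],[26,17],[42,0],[46,11],[48,0]]
[[13,10],[26,17],[42,16],[48,0]]
[[13,10],[26,17],[42,16],[48,0]]
[[13,10],[26,17],[42,16],[48,0]]
[[13,10],[26,17],[42,16],[48,0]]
[[13,10],[17,19],[26,17],[42,16],[48,0]]
[[1,17],[6,0],[13,10],[17,19],[26,17],[42,16],[48,0]]
[[1,17],[6,0],[13,10],[17,19],[26,17],[42,16],[48,0]]
[[1,17],[6,0],[13,10],[17,19],[26,17],[42,16],[48,7],[50,0]]
[[1,17],[6,0],[13,10],[17,19],[26,17],[42,16],[48,7],[50,0]]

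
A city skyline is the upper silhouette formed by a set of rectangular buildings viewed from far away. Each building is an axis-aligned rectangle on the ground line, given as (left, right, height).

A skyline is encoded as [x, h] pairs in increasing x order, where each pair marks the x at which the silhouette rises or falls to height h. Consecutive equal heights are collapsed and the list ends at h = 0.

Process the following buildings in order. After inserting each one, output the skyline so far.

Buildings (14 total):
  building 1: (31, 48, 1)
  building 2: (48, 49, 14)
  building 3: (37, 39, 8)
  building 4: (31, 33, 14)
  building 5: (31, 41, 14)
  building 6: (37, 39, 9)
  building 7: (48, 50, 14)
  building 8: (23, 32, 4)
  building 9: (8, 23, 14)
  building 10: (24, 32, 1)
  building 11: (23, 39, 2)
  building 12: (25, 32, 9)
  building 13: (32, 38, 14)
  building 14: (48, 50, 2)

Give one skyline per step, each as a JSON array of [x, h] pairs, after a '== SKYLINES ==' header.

== SKYLINES ==
[[31,1],[48,0]]
[[31,1],[48,14],[49,0]]
[[31,1],[37,8],[39,1],[48,14],[49,0]]
[[31,14],[33,1],[37,8],[39,1],[48,14],[49,0]]
[[31,14],[41,1],[48,14],[49,0]]
[[31,14],[41,1],[48,14],[49,0]]
[[31,14],[41,1],[48,14],[50,0]]
[[23,4],[31,14],[41,1],[48,14],[50,0]]
[[8,14],[23,4],[31,14],[41,1],[48,14],[50,0]]
[[8,14],[23,4],[31,14],[41,1],[48,14],[50,0]]
[[8,14],[23,4],[31,14],[41,1],[48,14],[50,0]]
[[8,14],[23,4],[25,9],[31,14],[41,1],[48,14],[50,0]]
[[8,14],[23,4],[25,9],[31,14],[41,1],[48,14],[50,0]]
[[8,14],[23,4],[25,9],[31,14],[41,1],[48,14],[50,0]]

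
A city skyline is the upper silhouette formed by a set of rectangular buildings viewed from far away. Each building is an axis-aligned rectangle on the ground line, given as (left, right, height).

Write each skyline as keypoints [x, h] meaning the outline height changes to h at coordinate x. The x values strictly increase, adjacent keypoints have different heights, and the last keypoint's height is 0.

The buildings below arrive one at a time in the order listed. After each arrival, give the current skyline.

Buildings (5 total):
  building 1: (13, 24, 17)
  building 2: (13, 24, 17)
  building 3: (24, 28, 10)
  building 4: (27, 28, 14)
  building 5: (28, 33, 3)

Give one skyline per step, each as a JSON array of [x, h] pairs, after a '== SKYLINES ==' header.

== SKYLINES ==
[[13,17],[24,0]]
[[13,17],[24,0]]
[[13,17],[24,10],[28,0]]
[[13,17],[24,10],[27,14],[28,0]]
[[13,17],[24,10],[27,14],[28,3],[33,0]]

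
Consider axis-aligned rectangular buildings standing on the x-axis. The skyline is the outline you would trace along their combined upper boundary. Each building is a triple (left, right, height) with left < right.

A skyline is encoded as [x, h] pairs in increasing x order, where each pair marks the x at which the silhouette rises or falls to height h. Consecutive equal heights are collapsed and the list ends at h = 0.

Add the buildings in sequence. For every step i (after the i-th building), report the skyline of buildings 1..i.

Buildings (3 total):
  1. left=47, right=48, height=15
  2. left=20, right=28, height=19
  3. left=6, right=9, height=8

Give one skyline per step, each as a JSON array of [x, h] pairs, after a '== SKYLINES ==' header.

== SKYLINES ==
[[47,15],[48,0]]
[[20,19],[28,0],[47,15],[48,0]]
[[6,8],[9,0],[20,19],[28,0],[47,15],[48,0]]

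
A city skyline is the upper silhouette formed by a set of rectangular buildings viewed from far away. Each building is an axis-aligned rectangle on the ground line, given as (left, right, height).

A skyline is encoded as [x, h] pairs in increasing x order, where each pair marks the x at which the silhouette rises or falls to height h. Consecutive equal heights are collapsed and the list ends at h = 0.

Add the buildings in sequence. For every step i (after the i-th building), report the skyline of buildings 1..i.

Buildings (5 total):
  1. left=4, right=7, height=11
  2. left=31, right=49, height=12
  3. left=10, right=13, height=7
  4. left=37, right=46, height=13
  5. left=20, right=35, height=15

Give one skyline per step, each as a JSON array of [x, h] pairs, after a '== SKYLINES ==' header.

== SKYLINES ==
[[4,11],[7,0]]
[[4,11],[7,0],[31,12],[49,0]]
[[4,11],[7,0],[10,7],[13,0],[31,12],[49,0]]
[[4,11],[7,0],[10,7],[13,0],[31,12],[37,13],[46,12],[49,0]]
[[4,11],[7,0],[10,7],[13,0],[20,15],[35,12],[37,13],[46,12],[49,0]]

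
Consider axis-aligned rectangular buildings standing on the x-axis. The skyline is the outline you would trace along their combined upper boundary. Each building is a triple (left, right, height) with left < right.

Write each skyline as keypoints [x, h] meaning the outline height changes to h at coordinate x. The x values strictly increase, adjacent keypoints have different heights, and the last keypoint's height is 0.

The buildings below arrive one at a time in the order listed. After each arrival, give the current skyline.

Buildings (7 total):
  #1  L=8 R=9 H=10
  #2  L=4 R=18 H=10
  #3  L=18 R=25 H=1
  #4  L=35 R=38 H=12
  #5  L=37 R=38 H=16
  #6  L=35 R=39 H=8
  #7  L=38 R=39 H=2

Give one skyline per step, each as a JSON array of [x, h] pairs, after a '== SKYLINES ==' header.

== SKYLINES ==
[[8,10],[9,0]]
[[4,10],[18,0]]
[[4,10],[18,1],[25,0]]
[[4,10],[18,1],[25,0],[35,12],[38,0]]
[[4,10],[18,1],[25,0],[35,12],[37,16],[38,0]]
[[4,10],[18,1],[25,0],[35,12],[37,16],[38,8],[39,0]]
[[4,10],[18,1],[25,0],[35,12],[37,16],[38,8],[39,0]]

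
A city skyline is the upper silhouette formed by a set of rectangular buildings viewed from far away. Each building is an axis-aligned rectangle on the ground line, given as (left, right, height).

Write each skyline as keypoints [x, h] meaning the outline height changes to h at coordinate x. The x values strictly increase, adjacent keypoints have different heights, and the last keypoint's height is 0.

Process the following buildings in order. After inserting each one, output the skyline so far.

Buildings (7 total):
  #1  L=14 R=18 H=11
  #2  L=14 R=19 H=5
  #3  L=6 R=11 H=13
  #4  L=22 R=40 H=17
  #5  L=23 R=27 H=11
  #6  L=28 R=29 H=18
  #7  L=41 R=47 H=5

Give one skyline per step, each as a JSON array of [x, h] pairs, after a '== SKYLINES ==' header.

== SKYLINES ==
[[14,11],[18,0]]
[[14,11],[18,5],[19,0]]
[[6,13],[11,0],[14,11],[18,5],[19,0]]
[[6,13],[11,0],[14,11],[18,5],[19,0],[22,17],[40,0]]
[[6,13],[11,0],[14,11],[18,5],[19,0],[22,17],[40,0]]
[[6,13],[11,0],[14,11],[18,5],[19,0],[22,17],[28,18],[29,17],[40,0]]
[[6,13],[11,0],[14,11],[18,5],[19,0],[22,17],[28,18],[29,17],[40,0],[41,5],[47,0]]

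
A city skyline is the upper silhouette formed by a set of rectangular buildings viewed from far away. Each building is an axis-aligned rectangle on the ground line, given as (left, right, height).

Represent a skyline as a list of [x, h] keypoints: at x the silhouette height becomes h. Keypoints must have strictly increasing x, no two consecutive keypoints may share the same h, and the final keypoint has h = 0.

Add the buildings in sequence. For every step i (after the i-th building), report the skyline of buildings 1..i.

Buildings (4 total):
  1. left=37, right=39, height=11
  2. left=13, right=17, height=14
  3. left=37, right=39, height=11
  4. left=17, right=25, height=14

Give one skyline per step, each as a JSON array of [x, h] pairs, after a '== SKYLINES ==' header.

== SKYLINES ==
[[37,11],[39,0]]
[[13,14],[17,0],[37,11],[39,0]]
[[13,14],[17,0],[37,11],[39,0]]
[[13,14],[25,0],[37,11],[39,0]]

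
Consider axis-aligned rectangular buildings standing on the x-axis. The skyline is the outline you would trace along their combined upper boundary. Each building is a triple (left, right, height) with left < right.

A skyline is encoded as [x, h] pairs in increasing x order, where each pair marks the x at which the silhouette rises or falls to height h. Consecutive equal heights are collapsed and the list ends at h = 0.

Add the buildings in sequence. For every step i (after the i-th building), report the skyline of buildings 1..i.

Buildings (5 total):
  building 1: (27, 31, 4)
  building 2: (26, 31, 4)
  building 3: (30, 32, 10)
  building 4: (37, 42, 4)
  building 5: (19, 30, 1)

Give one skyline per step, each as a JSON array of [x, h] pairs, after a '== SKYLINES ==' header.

== SKYLINES ==
[[27,4],[31,0]]
[[26,4],[31,0]]
[[26,4],[30,10],[32,0]]
[[26,4],[30,10],[32,0],[37,4],[42,0]]
[[19,1],[26,4],[30,10],[32,0],[37,4],[42,0]]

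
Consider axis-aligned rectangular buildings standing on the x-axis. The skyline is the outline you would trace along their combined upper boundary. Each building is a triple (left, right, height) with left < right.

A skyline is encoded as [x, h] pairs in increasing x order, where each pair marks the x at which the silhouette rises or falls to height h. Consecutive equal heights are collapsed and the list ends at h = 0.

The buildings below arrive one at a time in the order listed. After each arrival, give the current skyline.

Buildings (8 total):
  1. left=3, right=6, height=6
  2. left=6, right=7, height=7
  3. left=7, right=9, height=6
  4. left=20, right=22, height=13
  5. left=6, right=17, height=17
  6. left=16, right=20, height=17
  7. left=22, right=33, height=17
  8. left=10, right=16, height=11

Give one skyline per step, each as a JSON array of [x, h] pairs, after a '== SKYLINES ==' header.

== SKYLINES ==
[[3,6],[6,0]]
[[3,6],[6,7],[7,0]]
[[3,6],[6,7],[7,6],[9,0]]
[[3,6],[6,7],[7,6],[9,0],[20,13],[22,0]]
[[3,6],[6,17],[17,0],[20,13],[22,0]]
[[3,6],[6,17],[20,13],[22,0]]
[[3,6],[6,17],[20,13],[22,17],[33,0]]
[[3,6],[6,17],[20,13],[22,17],[33,0]]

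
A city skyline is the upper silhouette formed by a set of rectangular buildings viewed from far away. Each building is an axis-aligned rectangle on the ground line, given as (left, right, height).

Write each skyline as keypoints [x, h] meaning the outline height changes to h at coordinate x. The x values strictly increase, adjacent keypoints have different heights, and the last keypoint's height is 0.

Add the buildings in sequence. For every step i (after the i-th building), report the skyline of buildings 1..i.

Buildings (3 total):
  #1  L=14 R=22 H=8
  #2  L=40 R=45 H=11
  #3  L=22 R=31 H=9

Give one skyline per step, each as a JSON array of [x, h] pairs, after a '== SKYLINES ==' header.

== SKYLINES ==
[[14,8],[22,0]]
[[14,8],[22,0],[40,11],[45,0]]
[[14,8],[22,9],[31,0],[40,11],[45,0]]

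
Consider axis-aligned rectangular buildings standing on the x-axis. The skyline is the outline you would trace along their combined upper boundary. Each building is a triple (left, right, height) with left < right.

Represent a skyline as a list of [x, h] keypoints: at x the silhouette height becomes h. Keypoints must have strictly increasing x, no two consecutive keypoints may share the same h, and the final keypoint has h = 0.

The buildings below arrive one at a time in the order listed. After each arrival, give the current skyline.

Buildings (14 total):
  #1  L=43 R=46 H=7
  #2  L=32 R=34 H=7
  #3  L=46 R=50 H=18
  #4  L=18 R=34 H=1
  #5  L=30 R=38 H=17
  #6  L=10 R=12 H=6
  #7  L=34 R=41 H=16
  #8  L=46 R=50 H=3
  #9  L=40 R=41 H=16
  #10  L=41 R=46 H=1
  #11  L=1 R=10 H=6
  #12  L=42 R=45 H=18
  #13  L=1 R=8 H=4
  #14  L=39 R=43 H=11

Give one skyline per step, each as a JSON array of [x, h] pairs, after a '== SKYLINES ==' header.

== SKYLINES ==
[[43,7],[46,0]]
[[32,7],[34,0],[43,7],[46,0]]
[[32,7],[34,0],[43,7],[46,18],[50,0]]
[[18,1],[32,7],[34,0],[43,7],[46,18],[50,0]]
[[18,1],[30,17],[38,0],[43,7],[46,18],[50,0]]
[[10,6],[12,0],[18,1],[30,17],[38,0],[43,7],[46,18],[50,0]]
[[10,6],[12,0],[18,1],[30,17],[38,16],[41,0],[43,7],[46,18],[50,0]]
[[10,6],[12,0],[18,1],[30,17],[38,16],[41,0],[43,7],[46,18],[50,0]]
[[10,6],[12,0],[18,1],[30,17],[38,16],[41,0],[43,7],[46,18],[50,0]]
[[10,6],[12,0],[18,1],[30,17],[38,16],[41,1],[43,7],[46,18],[50,0]]
[[1,6],[12,0],[18,1],[30,17],[38,16],[41,1],[43,7],[46,18],[50,0]]
[[1,6],[12,0],[18,1],[30,17],[38,16],[41,1],[42,18],[45,7],[46,18],[50,0]]
[[1,6],[12,0],[18,1],[30,17],[38,16],[41,1],[42,18],[45,7],[46,18],[50,0]]
[[1,6],[12,0],[18,1],[30,17],[38,16],[41,11],[42,18],[45,7],[46,18],[50,0]]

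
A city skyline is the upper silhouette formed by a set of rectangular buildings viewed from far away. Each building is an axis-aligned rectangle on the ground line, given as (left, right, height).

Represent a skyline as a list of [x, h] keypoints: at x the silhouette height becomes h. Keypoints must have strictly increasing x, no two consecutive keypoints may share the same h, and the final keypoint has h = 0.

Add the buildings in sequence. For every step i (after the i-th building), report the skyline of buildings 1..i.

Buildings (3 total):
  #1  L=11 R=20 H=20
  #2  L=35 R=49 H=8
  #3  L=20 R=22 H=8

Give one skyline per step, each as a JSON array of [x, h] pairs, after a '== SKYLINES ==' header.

== SKYLINES ==
[[11,20],[20,0]]
[[11,20],[20,0],[35,8],[49,0]]
[[11,20],[20,8],[22,0],[35,8],[49,0]]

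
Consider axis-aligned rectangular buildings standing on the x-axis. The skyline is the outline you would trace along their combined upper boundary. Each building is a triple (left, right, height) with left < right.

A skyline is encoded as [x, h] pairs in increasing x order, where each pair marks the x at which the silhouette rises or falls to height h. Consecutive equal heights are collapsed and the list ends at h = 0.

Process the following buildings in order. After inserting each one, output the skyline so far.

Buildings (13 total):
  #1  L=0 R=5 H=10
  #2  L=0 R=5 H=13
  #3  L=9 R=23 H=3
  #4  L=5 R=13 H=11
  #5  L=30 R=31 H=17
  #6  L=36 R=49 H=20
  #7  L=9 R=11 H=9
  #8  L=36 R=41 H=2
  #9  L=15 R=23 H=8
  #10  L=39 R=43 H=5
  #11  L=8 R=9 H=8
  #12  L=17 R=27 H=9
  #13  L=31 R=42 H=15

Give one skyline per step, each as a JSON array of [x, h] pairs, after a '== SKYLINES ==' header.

== SKYLINES ==
[[0,10],[5,0]]
[[0,13],[5,0]]
[[0,13],[5,0],[9,3],[23,0]]
[[0,13],[5,11],[13,3],[23,0]]
[[0,13],[5,11],[13,3],[23,0],[30,17],[31,0]]
[[0,13],[5,11],[13,3],[23,0],[30,17],[31,0],[36,20],[49,0]]
[[0,13],[5,11],[13,3],[23,0],[30,17],[31,0],[36,20],[49,0]]
[[0,13],[5,11],[13,3],[23,0],[30,17],[31,0],[36,20],[49,0]]
[[0,13],[5,11],[13,3],[15,8],[23,0],[30,17],[31,0],[36,20],[49,0]]
[[0,13],[5,11],[13,3],[15,8],[23,0],[30,17],[31,0],[36,20],[49,0]]
[[0,13],[5,11],[13,3],[15,8],[23,0],[30,17],[31,0],[36,20],[49,0]]
[[0,13],[5,11],[13,3],[15,8],[17,9],[27,0],[30,17],[31,0],[36,20],[49,0]]
[[0,13],[5,11],[13,3],[15,8],[17,9],[27,0],[30,17],[31,15],[36,20],[49,0]]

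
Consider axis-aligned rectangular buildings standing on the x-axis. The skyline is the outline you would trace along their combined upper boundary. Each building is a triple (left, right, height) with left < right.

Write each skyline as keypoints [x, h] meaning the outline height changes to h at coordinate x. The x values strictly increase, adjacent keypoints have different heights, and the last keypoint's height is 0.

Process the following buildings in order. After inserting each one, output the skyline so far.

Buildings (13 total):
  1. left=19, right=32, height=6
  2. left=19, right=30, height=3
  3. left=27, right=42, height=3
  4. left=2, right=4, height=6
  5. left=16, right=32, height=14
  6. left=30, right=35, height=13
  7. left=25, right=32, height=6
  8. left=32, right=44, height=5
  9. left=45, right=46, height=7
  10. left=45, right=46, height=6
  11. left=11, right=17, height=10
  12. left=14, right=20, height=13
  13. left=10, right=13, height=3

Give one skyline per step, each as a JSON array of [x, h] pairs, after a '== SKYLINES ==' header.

== SKYLINES ==
[[19,6],[32,0]]
[[19,6],[32,0]]
[[19,6],[32,3],[42,0]]
[[2,6],[4,0],[19,6],[32,3],[42,0]]
[[2,6],[4,0],[16,14],[32,3],[42,0]]
[[2,6],[4,0],[16,14],[32,13],[35,3],[42,0]]
[[2,6],[4,0],[16,14],[32,13],[35,3],[42,0]]
[[2,6],[4,0],[16,14],[32,13],[35,5],[44,0]]
[[2,6],[4,0],[16,14],[32,13],[35,5],[44,0],[45,7],[46,0]]
[[2,6],[4,0],[16,14],[32,13],[35,5],[44,0],[45,7],[46,0]]
[[2,6],[4,0],[11,10],[16,14],[32,13],[35,5],[44,0],[45,7],[46,0]]
[[2,6],[4,0],[11,10],[14,13],[16,14],[32,13],[35,5],[44,0],[45,7],[46,0]]
[[2,6],[4,0],[10,3],[11,10],[14,13],[16,14],[32,13],[35,5],[44,0],[45,7],[46,0]]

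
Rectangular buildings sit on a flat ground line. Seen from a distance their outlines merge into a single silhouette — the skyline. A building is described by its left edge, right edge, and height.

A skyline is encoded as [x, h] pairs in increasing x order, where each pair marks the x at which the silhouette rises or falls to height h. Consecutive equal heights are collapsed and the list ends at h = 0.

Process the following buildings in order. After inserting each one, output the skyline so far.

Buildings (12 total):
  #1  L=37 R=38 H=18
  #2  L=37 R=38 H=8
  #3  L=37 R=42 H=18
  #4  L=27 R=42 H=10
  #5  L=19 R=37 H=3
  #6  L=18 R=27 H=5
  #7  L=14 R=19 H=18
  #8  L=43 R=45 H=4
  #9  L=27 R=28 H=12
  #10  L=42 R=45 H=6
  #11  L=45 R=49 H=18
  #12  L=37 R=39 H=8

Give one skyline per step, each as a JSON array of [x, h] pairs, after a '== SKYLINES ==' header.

== SKYLINES ==
[[37,18],[38,0]]
[[37,18],[38,0]]
[[37,18],[42,0]]
[[27,10],[37,18],[42,0]]
[[19,3],[27,10],[37,18],[42,0]]
[[18,5],[27,10],[37,18],[42,0]]
[[14,18],[19,5],[27,10],[37,18],[42,0]]
[[14,18],[19,5],[27,10],[37,18],[42,0],[43,4],[45,0]]
[[14,18],[19,5],[27,12],[28,10],[37,18],[42,0],[43,4],[45,0]]
[[14,18],[19,5],[27,12],[28,10],[37,18],[42,6],[45,0]]
[[14,18],[19,5],[27,12],[28,10],[37,18],[42,6],[45,18],[49,0]]
[[14,18],[19,5],[27,12],[28,10],[37,18],[42,6],[45,18],[49,0]]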